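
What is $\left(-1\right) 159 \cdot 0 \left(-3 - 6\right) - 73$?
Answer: $-73$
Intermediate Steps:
$\left(-1\right) 159 \cdot 0 \left(-3 - 6\right) - 73 = - 159 \cdot 0 \left(-9\right) - 73 = \left(-159\right) 0 - 73 = 0 - 73 = -73$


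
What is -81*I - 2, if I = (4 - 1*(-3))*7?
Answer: -3971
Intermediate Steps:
I = 49 (I = (4 + 3)*7 = 7*7 = 49)
-81*I - 2 = -81*49 - 2 = -3969 - 2 = -3971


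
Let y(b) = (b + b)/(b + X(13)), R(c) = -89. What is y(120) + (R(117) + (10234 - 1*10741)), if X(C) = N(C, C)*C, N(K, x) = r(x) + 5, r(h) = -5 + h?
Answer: -172004/289 ≈ -595.17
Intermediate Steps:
N(K, x) = x (N(K, x) = (-5 + x) + 5 = x)
X(C) = C**2 (X(C) = C*C = C**2)
y(b) = 2*b/(169 + b) (y(b) = (b + b)/(b + 13**2) = (2*b)/(b + 169) = (2*b)/(169 + b) = 2*b/(169 + b))
y(120) + (R(117) + (10234 - 1*10741)) = 2*120/(169 + 120) + (-89 + (10234 - 1*10741)) = 2*120/289 + (-89 + (10234 - 10741)) = 2*120*(1/289) + (-89 - 507) = 240/289 - 596 = -172004/289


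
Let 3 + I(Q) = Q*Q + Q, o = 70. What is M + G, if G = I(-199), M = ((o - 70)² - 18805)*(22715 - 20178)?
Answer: -47668886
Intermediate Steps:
I(Q) = -3 + Q + Q² (I(Q) = -3 + (Q*Q + Q) = -3 + (Q² + Q) = -3 + (Q + Q²) = -3 + Q + Q²)
M = -47708285 (M = ((70 - 70)² - 18805)*(22715 - 20178) = (0² - 18805)*2537 = (0 - 18805)*2537 = -18805*2537 = -47708285)
G = 39399 (G = -3 - 199 + (-199)² = -3 - 199 + 39601 = 39399)
M + G = -47708285 + 39399 = -47668886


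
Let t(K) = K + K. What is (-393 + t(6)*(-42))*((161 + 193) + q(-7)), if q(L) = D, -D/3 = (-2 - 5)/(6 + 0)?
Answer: -641355/2 ≈ -3.2068e+5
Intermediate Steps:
t(K) = 2*K
D = 7/2 (D = -3*(-2 - 5)/(6 + 0) = -(-21)/6 = -3*(-7/6) = 7/2 ≈ 3.5000)
q(L) = 7/2
(-393 + t(6)*(-42))*((161 + 193) + q(-7)) = (-393 + (2*6)*(-42))*((161 + 193) + 7/2) = (-393 + 12*(-42))*(354 + 7/2) = (-393 - 504)*(715/2) = -897*715/2 = -641355/2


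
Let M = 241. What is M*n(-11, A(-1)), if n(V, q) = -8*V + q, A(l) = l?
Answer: 20967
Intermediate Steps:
n(V, q) = q - 8*V
M*n(-11, A(-1)) = 241*(-1 - 8*(-11)) = 241*(-1 + 88) = 241*87 = 20967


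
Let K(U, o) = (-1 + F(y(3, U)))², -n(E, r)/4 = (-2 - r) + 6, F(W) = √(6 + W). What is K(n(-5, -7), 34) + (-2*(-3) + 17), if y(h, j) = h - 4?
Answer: 29 - 2*√5 ≈ 24.528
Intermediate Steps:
y(h, j) = -4 + h
n(E, r) = -16 + 4*r (n(E, r) = -4*((-2 - r) + 6) = -4*(4 - r) = -16 + 4*r)
K(U, o) = (-1 + √5)² (K(U, o) = (-1 + √(6 + (-4 + 3)))² = (-1 + √(6 - 1))² = (-1 + √5)²)
K(n(-5, -7), 34) + (-2*(-3) + 17) = (1 - √5)² + (-2*(-3) + 17) = (1 - √5)² + (6 + 17) = (1 - √5)² + 23 = 23 + (1 - √5)²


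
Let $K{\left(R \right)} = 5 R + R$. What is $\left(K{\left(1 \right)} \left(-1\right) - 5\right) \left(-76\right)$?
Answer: $836$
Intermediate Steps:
$K{\left(R \right)} = 6 R$
$\left(K{\left(1 \right)} \left(-1\right) - 5\right) \left(-76\right) = \left(6 \cdot 1 \left(-1\right) - 5\right) \left(-76\right) = \left(6 \left(-1\right) - 5\right) \left(-76\right) = \left(-6 - 5\right) \left(-76\right) = \left(-11\right) \left(-76\right) = 836$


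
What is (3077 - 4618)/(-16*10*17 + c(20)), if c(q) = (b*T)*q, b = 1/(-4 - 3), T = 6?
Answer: 10787/19160 ≈ 0.56300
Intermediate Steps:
b = -⅐ (b = 1/(-7) = -⅐ ≈ -0.14286)
c(q) = -6*q/7 (c(q) = (-⅐*6)*q = -6*q/7)
(3077 - 4618)/(-16*10*17 + c(20)) = (3077 - 4618)/(-16*10*17 - 6/7*20) = -1541/(-160*17 - 120/7) = -1541/(-2720 - 120/7) = -1541/(-19160/7) = -1541*(-7/19160) = 10787/19160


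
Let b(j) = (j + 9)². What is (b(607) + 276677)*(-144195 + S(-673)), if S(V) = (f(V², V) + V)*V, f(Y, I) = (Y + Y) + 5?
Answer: -399806156469645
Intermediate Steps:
f(Y, I) = 5 + 2*Y (f(Y, I) = 2*Y + 5 = 5 + 2*Y)
b(j) = (9 + j)²
S(V) = V*(5 + V + 2*V²) (S(V) = ((5 + 2*V²) + V)*V = (5 + V + 2*V²)*V = V*(5 + V + 2*V²))
(b(607) + 276677)*(-144195 + S(-673)) = ((9 + 607)² + 276677)*(-144195 - 673*(5 - 673 + 2*(-673)²)) = (616² + 276677)*(-144195 - 673*(5 - 673 + 2*452929)) = (379456 + 276677)*(-144195 - 673*(5 - 673 + 905858)) = 656133*(-144195 - 673*905190) = 656133*(-144195 - 609192870) = 656133*(-609337065) = -399806156469645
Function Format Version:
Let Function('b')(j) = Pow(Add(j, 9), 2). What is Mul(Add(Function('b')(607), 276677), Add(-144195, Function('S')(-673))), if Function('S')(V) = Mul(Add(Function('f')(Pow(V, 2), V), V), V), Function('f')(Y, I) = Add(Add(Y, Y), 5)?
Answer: -399806156469645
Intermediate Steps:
Function('f')(Y, I) = Add(5, Mul(2, Y)) (Function('f')(Y, I) = Add(Mul(2, Y), 5) = Add(5, Mul(2, Y)))
Function('b')(j) = Pow(Add(9, j), 2)
Function('S')(V) = Mul(V, Add(5, V, Mul(2, Pow(V, 2)))) (Function('S')(V) = Mul(Add(Add(5, Mul(2, Pow(V, 2))), V), V) = Mul(Add(5, V, Mul(2, Pow(V, 2))), V) = Mul(V, Add(5, V, Mul(2, Pow(V, 2)))))
Mul(Add(Function('b')(607), 276677), Add(-144195, Function('S')(-673))) = Mul(Add(Pow(Add(9, 607), 2), 276677), Add(-144195, Mul(-673, Add(5, -673, Mul(2, Pow(-673, 2)))))) = Mul(Add(Pow(616, 2), 276677), Add(-144195, Mul(-673, Add(5, -673, Mul(2, 452929))))) = Mul(Add(379456, 276677), Add(-144195, Mul(-673, Add(5, -673, 905858)))) = Mul(656133, Add(-144195, Mul(-673, 905190))) = Mul(656133, Add(-144195, -609192870)) = Mul(656133, -609337065) = -399806156469645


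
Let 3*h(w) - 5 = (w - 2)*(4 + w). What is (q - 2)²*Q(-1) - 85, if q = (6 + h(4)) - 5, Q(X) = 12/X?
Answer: -517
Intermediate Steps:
h(w) = 5/3 + (-2 + w)*(4 + w)/3 (h(w) = 5/3 + ((w - 2)*(4 + w))/3 = 5/3 + ((-2 + w)*(4 + w))/3 = 5/3 + (-2 + w)*(4 + w)/3)
q = 8 (q = (6 + (-1 + (⅓)*4² + (⅔)*4)) - 5 = (6 + (-1 + (⅓)*16 + 8/3)) - 5 = (6 + (-1 + 16/3 + 8/3)) - 5 = (6 + 7) - 5 = 13 - 5 = 8)
(q - 2)²*Q(-1) - 85 = (8 - 2)²*(12/(-1)) - 85 = 6²*(12*(-1)) - 85 = 36*(-12) - 85 = -432 - 85 = -517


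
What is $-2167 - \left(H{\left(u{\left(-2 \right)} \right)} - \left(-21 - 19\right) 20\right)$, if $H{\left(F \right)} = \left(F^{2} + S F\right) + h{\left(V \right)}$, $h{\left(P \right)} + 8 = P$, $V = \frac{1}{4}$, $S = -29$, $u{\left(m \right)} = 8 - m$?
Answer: $- \frac{11077}{4} \approx -2769.3$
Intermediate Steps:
$V = \frac{1}{4} \approx 0.25$
$h{\left(P \right)} = -8 + P$
$H{\left(F \right)} = - \frac{31}{4} + F^{2} - 29 F$ ($H{\left(F \right)} = \left(F^{2} - 29 F\right) + \left(-8 + \frac{1}{4}\right) = \left(F^{2} - 29 F\right) - \frac{31}{4} = - \frac{31}{4} + F^{2} - 29 F$)
$-2167 - \left(H{\left(u{\left(-2 \right)} \right)} - \left(-21 - 19\right) 20\right) = -2167 - \left(\left(- \frac{31}{4} + \left(8 - -2\right)^{2} - 29 \left(8 - -2\right)\right) - \left(-21 - 19\right) 20\right) = -2167 - \left(\left(- \frac{31}{4} + \left(8 + 2\right)^{2} - 29 \left(8 + 2\right)\right) - \left(-40\right) 20\right) = -2167 - \left(\left(- \frac{31}{4} + 10^{2} - 290\right) - -800\right) = -2167 - \left(\left(- \frac{31}{4} + 100 - 290\right) + 800\right) = -2167 - \left(- \frac{791}{4} + 800\right) = -2167 - \frac{2409}{4} = - \frac{11077}{4}$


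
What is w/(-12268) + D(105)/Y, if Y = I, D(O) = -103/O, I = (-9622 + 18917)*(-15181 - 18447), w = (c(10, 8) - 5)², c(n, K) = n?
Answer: -51281307431/25164801937275 ≈ -0.0020378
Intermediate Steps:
w = 25 (w = (10 - 5)² = 5² = 25)
I = -312572260 (I = 9295*(-33628) = -312572260)
Y = -312572260
w/(-12268) + D(105)/Y = 25/(-12268) - 103/105/(-312572260) = 25*(-1/12268) - 103*1/105*(-1/312572260) = -25/12268 - 103/105*(-1/312572260) = -25/12268 + 103/32820087300 = -51281307431/25164801937275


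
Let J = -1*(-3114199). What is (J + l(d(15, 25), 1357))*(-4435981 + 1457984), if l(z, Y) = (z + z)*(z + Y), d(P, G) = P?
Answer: -9396649635923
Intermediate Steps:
l(z, Y) = 2*z*(Y + z) (l(z, Y) = (2*z)*(Y + z) = 2*z*(Y + z))
J = 3114199
(J + l(d(15, 25), 1357))*(-4435981 + 1457984) = (3114199 + 2*15*(1357 + 15))*(-4435981 + 1457984) = (3114199 + 2*15*1372)*(-2977997) = (3114199 + 41160)*(-2977997) = 3155359*(-2977997) = -9396649635923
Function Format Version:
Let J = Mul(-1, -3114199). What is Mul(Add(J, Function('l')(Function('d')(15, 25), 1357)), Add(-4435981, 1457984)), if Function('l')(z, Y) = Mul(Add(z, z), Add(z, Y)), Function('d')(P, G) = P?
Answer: -9396649635923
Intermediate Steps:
Function('l')(z, Y) = Mul(2, z, Add(Y, z)) (Function('l')(z, Y) = Mul(Mul(2, z), Add(Y, z)) = Mul(2, z, Add(Y, z)))
J = 3114199
Mul(Add(J, Function('l')(Function('d')(15, 25), 1357)), Add(-4435981, 1457984)) = Mul(Add(3114199, Mul(2, 15, Add(1357, 15))), Add(-4435981, 1457984)) = Mul(Add(3114199, Mul(2, 15, 1372)), -2977997) = Mul(Add(3114199, 41160), -2977997) = Mul(3155359, -2977997) = -9396649635923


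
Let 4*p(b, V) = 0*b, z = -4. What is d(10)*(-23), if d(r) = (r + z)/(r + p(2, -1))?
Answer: -69/5 ≈ -13.800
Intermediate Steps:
p(b, V) = 0 (p(b, V) = (0*b)/4 = (¼)*0 = 0)
d(r) = (-4 + r)/r (d(r) = (r - 4)/(r + 0) = (-4 + r)/r)
d(10)*(-23) = ((-4 + 10)/10)*(-23) = ((⅒)*6)*(-23) = (⅗)*(-23) = -69/5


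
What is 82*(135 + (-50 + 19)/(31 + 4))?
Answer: 384908/35 ≈ 10997.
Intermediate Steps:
82*(135 + (-50 + 19)/(31 + 4)) = 82*(135 - 31/35) = 82*(4694/35) = 384908/35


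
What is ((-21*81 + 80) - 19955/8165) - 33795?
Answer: -57838319/1633 ≈ -35418.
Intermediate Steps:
((-21*81 + 80) - 19955/8165) - 33795 = ((-1701 + 80) - 19955*1/8165) - 33795 = (-1621 - 3991/1633) - 33795 = -2651084/1633 - 33795 = -57838319/1633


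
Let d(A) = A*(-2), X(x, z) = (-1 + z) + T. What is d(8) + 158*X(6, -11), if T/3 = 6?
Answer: 932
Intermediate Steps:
T = 18 (T = 3*6 = 18)
X(x, z) = 17 + z (X(x, z) = (-1 + z) + 18 = 17 + z)
d(A) = -2*A
d(8) + 158*X(6, -11) = -2*8 + 158*(17 - 11) = -16 + 158*6 = -16 + 948 = 932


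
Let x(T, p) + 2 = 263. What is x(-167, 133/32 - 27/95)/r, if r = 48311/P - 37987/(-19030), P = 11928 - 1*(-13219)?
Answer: 41633624670/624872473 ≈ 66.627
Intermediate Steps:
P = 25147 (P = 11928 + 13219 = 25147)
x(T, p) = 261 (x(T, p) = -2 + 263 = 261)
r = 1874617419/478547410 (r = 48311/25147 - 37987/(-19030) = 48311*(1/25147) - 37987*(-1/19030) = 48311/25147 + 37987/19030 = 1874617419/478547410 ≈ 3.9173)
x(-167, 133/32 - 27/95)/r = 261/(1874617419/478547410) = 261*(478547410/1874617419) = 41633624670/624872473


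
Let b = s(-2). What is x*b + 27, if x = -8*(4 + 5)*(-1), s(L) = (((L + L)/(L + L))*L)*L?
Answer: 315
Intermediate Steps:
s(L) = L² (s(L) = (((2*L)/((2*L)))*L)*L = (((2*L)*(1/(2*L)))*L)*L = (1*L)*L = L*L = L²)
b = 4 (b = (-2)² = 4)
x = 72 (x = -8*9*(-1) = -2*36*(-1) = -72*(-1) = 72)
x*b + 27 = 72*4 + 27 = 288 + 27 = 315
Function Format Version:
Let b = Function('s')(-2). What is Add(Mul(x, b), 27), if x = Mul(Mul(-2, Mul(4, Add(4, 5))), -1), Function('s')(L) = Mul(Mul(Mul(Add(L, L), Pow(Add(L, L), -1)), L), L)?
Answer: 315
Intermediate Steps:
Function('s')(L) = Pow(L, 2) (Function('s')(L) = Mul(Mul(Mul(Mul(2, L), Pow(Mul(2, L), -1)), L), L) = Mul(Mul(Mul(Mul(2, L), Mul(Rational(1, 2), Pow(L, -1))), L), L) = Mul(Mul(1, L), L) = Mul(L, L) = Pow(L, 2))
b = 4 (b = Pow(-2, 2) = 4)
x = 72 (x = Mul(Mul(-2, Mul(4, 9)), -1) = Mul(Mul(-2, 36), -1) = Mul(-72, -1) = 72)
Add(Mul(x, b), 27) = Add(Mul(72, 4), 27) = Add(288, 27) = 315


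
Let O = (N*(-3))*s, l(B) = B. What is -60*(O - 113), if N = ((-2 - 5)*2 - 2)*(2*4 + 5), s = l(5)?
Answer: -180420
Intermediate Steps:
s = 5
N = -208 (N = (-7*2 - 2)*(8 + 5) = (-14 - 2)*13 = -16*13 = -208)
O = 3120 (O = -208*(-3)*5 = 624*5 = 3120)
-60*(O - 113) = -60*(3120 - 113) = -60*3007 = -180420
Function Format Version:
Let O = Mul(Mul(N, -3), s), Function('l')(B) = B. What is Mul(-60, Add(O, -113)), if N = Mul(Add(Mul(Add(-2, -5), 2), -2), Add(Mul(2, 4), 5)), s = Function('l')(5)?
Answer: -180420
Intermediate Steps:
s = 5
N = -208 (N = Mul(Add(Mul(-7, 2), -2), Add(8, 5)) = Mul(Add(-14, -2), 13) = Mul(-16, 13) = -208)
O = 3120 (O = Mul(Mul(-208, -3), 5) = Mul(624, 5) = 3120)
Mul(-60, Add(O, -113)) = Mul(-60, Add(3120, -113)) = Mul(-60, 3007) = -180420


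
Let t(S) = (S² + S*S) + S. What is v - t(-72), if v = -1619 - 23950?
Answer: -35865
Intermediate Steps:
v = -25569
t(S) = S + 2*S² (t(S) = (S² + S²) + S = 2*S² + S = S + 2*S²)
v - t(-72) = -25569 - (-72)*(1 + 2*(-72)) = -25569 - (-72)*(1 - 144) = -25569 - (-72)*(-143) = -25569 - 1*10296 = -25569 - 10296 = -35865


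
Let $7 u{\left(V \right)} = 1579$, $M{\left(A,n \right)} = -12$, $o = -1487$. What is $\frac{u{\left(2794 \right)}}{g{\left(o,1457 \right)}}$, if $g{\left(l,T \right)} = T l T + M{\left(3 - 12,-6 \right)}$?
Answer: $- \frac{1579}{22096735325} \approx -7.1459 \cdot 10^{-8}$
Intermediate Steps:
$g{\left(l,T \right)} = -12 + l T^{2}$ ($g{\left(l,T \right)} = T l T - 12 = l T^{2} - 12 = -12 + l T^{2}$)
$u{\left(V \right)} = \frac{1579}{7}$ ($u{\left(V \right)} = \frac{1}{7} \cdot 1579 = \frac{1579}{7}$)
$\frac{u{\left(2794 \right)}}{g{\left(o,1457 \right)}} = \frac{1579}{7 \left(-12 - 1487 \cdot 1457^{2}\right)} = \frac{1579}{7 \left(-12 - 3156676463\right)} = \frac{1579}{7 \left(-3156676475\right)} = \frac{1579}{7} \left(- \frac{1}{3156676475}\right) = - \frac{1579}{22096735325}$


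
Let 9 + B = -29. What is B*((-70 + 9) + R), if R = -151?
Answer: 8056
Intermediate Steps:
B = -38 (B = -9 - 29 = -38)
B*((-70 + 9) + R) = -38*((-70 + 9) - 151) = -38*(-61 - 151) = -38*(-212) = 8056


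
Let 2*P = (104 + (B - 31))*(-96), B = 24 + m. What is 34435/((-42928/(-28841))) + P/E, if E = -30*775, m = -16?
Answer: 3848444677969/166346000 ≈ 23135.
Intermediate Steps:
B = 8 (B = 24 - 16 = 8)
E = -23250
P = -3888 (P = ((104 + (8 - 31))*(-96))/2 = ((104 - 23)*(-96))/2 = (81*(-96))/2 = (½)*(-7776) = -3888)
34435/((-42928/(-28841))) + P/E = 34435/((-42928/(-28841))) - 3888/(-23250) = 34435/((-42928*(-1/28841))) - 3888*(-1/23250) = 34435/(42928/28841) + 648/3875 = 34435*(28841/42928) + 648/3875 = 993139835/42928 + 648/3875 = 3848444677969/166346000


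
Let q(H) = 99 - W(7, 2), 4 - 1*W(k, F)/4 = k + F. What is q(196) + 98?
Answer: 217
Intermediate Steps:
W(k, F) = 16 - 4*F - 4*k (W(k, F) = 16 - 4*(k + F) = 16 - 4*(F + k) = 16 + (-4*F - 4*k) = 16 - 4*F - 4*k)
q(H) = 119 (q(H) = 99 - (16 - 4*2 - 4*7) = 99 - (16 - 8 - 28) = 99 - 1*(-20) = 99 + 20 = 119)
q(196) + 98 = 119 + 98 = 217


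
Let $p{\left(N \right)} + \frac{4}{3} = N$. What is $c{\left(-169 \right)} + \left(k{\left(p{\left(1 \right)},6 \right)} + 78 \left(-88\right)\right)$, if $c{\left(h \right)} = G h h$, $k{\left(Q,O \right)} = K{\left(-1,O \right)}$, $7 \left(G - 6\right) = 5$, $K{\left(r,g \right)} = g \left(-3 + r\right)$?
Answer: $\frac{1294151}{7} \approx 1.8488 \cdot 10^{5}$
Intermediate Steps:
$p{\left(N \right)} = - \frac{4}{3} + N$
$G = \frac{47}{7}$ ($G = 6 + \frac{1}{7} \cdot 5 = 6 + \frac{5}{7} = \frac{47}{7} \approx 6.7143$)
$k{\left(Q,O \right)} = - 4 O$ ($k{\left(Q,O \right)} = O \left(-3 - 1\right) = O \left(-4\right) = - 4 O$)
$c{\left(h \right)} = \frac{47 h^{2}}{7}$ ($c{\left(h \right)} = \frac{47 h}{7} h = \frac{47 h^{2}}{7}$)
$c{\left(-169 \right)} + \left(k{\left(p{\left(1 \right)},6 \right)} + 78 \left(-88\right)\right) = \frac{47 \left(-169\right)^{2}}{7} + \left(\left(-4\right) 6 + 78 \left(-88\right)\right) = \frac{47}{7} \cdot 28561 - 6888 = \frac{1342367}{7} - 6888 = \frac{1294151}{7}$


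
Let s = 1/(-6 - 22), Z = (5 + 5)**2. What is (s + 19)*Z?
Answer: 13275/7 ≈ 1896.4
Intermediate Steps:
Z = 100 (Z = 10**2 = 100)
s = -1/28 (s = 1/(-28) = -1/28 ≈ -0.035714)
(s + 19)*Z = (-1/28 + 19)*100 = (531/28)*100 = 13275/7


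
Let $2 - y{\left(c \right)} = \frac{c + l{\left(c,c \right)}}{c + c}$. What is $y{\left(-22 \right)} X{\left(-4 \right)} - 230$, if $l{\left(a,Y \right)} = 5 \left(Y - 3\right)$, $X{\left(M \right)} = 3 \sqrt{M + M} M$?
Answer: $-230 + \frac{354 i \sqrt{2}}{11} \approx -230.0 + 45.512 i$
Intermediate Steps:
$X{\left(M \right)} = 3 \sqrt{2} M^{\frac{3}{2}}$ ($X{\left(M \right)} = 3 \sqrt{2 M} M = 3 \sqrt{2} \sqrt{M} M = 3 \sqrt{2} M^{\frac{3}{2}}$)
$l{\left(a,Y \right)} = -15 + 5 Y$ ($l{\left(a,Y \right)} = 5 \left(-3 + Y\right) = -15 + 5 Y$)
$y{\left(c \right)} = 2 - \frac{-15 + 6 c}{2 c}$ ($y{\left(c \right)} = 2 - \frac{c + \left(-15 + 5 c\right)}{c + c} = 2 - \frac{-15 + 6 c}{2 c}$)
$y{\left(-22 \right)} X{\left(-4 \right)} - 230 = \frac{\frac{15}{2} - -22}{-22} \cdot 3 \sqrt{2} \left(-4\right)^{\frac{3}{2}} - 230 = - \frac{\frac{15}{2} + 22}{22} \cdot 3 \sqrt{2} \left(- 8 i\right) - 230 = \left(- \frac{1}{22}\right) \frac{59}{2} \left(- 24 i \sqrt{2}\right) - 230 = - \frac{59 \left(- 24 i \sqrt{2}\right)}{44} - 230 = \frac{354 i \sqrt{2}}{11} - 230 = -230 + \frac{354 i \sqrt{2}}{11}$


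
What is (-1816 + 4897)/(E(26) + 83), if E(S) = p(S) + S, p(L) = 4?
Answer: 3081/113 ≈ 27.265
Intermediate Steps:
E(S) = 4 + S
(-1816 + 4897)/(E(26) + 83) = (-1816 + 4897)/((4 + 26) + 83) = 3081/(30 + 83) = 3081/113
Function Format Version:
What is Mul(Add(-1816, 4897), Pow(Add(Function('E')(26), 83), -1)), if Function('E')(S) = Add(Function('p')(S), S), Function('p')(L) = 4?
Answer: Rational(3081, 113) ≈ 27.265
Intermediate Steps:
Function('E')(S) = Add(4, S)
Mul(Add(-1816, 4897), Pow(Add(Function('E')(26), 83), -1)) = Mul(Add(-1816, 4897), Pow(Add(Add(4, 26), 83), -1)) = Mul(3081, Pow(Add(30, 83), -1)) = Mul(3081, Pow(113, -1)) = Mul(3081, Rational(1, 113)) = Rational(3081, 113)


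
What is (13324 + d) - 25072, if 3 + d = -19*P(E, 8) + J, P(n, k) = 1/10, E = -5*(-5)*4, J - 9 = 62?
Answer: -116819/10 ≈ -11682.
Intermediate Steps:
J = 71 (J = 9 + 62 = 71)
E = 100 (E = 25*4 = 100)
P(n, k) = ⅒
d = 661/10 (d = -3 + (-19*⅒ + 71) = -3 + (-19/10 + 71) = -3 + 691/10 = 661/10 ≈ 66.100)
(13324 + d) - 25072 = (13324 + 661/10) - 25072 = 133901/10 - 25072 = -116819/10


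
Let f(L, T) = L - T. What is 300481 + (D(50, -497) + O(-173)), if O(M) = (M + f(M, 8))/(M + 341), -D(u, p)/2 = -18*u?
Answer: 8463809/28 ≈ 3.0228e+5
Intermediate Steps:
D(u, p) = 36*u (D(u, p) = -(-36)*u = 36*u)
O(M) = (-8 + 2*M)/(341 + M) (O(M) = (M + (M - 1*8))/(M + 341) = (M + (M - 8))/(341 + M) = (M + (-8 + M))/(341 + M) = (-8 + 2*M)/(341 + M))
300481 + (D(50, -497) + O(-173)) = 300481 + (36*50 + 2*(-4 - 173)/(341 - 173)) = 300481 + (1800 + 2*(-177)/168) = 300481 + (1800 + 2*(1/168)*(-177)) = 300481 + (1800 - 59/28) = 300481 + 50341/28 = 8463809/28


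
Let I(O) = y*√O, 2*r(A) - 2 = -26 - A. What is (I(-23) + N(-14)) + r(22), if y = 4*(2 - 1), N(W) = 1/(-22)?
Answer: -507/22 + 4*I*√23 ≈ -23.045 + 19.183*I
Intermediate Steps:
N(W) = -1/22
r(A) = -12 - A/2 (r(A) = 1 + (-26 - A)/2 = 1 + (-13 - A/2) = -12 - A/2)
y = 4 (y = 4*1 = 4)
I(O) = 4*√O
(I(-23) + N(-14)) + r(22) = (4*√(-23) - 1/22) + (-12 - ½*22) = (4*(I*√23) - 1/22) + (-12 - 11) = (4*I*√23 - 1/22) - 23 = (-1/22 + 4*I*√23) - 23 = -507/22 + 4*I*√23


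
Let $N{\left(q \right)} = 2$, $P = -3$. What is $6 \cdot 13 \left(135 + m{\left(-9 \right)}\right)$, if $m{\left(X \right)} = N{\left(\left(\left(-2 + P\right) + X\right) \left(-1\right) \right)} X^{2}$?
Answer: $23166$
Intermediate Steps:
$m{\left(X \right)} = 2 X^{2}$
$6 \cdot 13 \left(135 + m{\left(-9 \right)}\right) = 6 \cdot 13 \left(135 + 2 \left(-9\right)^{2}\right) = 78 \left(135 + 2 \cdot 81\right) = 78 \left(135 + 162\right) = 78 \cdot 297 = 23166$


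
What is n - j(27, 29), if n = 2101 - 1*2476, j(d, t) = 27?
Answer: -402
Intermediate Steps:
n = -375 (n = 2101 - 2476 = -375)
n - j(27, 29) = -375 - 1*27 = -375 - 27 = -402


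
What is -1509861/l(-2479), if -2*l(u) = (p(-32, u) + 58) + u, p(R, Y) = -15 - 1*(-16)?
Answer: -1509861/1210 ≈ -1247.8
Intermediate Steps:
p(R, Y) = 1 (p(R, Y) = -15 + 16 = 1)
l(u) = -59/2 - u/2 (l(u) = -((1 + 58) + u)/2 = -(59 + u)/2 = -59/2 - u/2)
-1509861/l(-2479) = -1509861/(-59/2 - ½*(-2479)) = -1509861/(-59/2 + 2479/2) = -1509861/1210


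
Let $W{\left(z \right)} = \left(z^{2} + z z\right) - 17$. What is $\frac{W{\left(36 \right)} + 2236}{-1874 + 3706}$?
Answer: $\frac{4811}{1832} \approx 2.6261$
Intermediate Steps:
$W{\left(z \right)} = -17 + 2 z^{2}$ ($W{\left(z \right)} = \left(z^{2} + z^{2}\right) - 17 = 2 z^{2} - 17 = -17 + 2 z^{2}$)
$\frac{W{\left(36 \right)} + 2236}{-1874 + 3706} = \frac{\left(-17 + 2 \cdot 36^{2}\right) + 2236}{-1874 + 3706} = \frac{\left(-17 + 2 \cdot 1296\right) + 2236}{1832} = \left(\left(-17 + 2592\right) + 2236\right) \frac{1}{1832} = \left(2575 + 2236\right) \frac{1}{1832} = 4811 \cdot \frac{1}{1832} = \frac{4811}{1832}$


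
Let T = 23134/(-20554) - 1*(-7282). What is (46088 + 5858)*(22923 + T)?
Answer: 374983940796/239 ≈ 1.5690e+9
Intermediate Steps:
T = 1740129/239 (T = 23134*(-1/20554) + 7282 = -269/239 + 7282 = 1740129/239 ≈ 7280.9)
(46088 + 5858)*(22923 + T) = (46088 + 5858)*(22923 + 1740129/239) = 51946*(7218726/239) = 374983940796/239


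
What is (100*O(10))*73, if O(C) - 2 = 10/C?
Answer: 21900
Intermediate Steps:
O(C) = 2 + 10/C
(100*O(10))*73 = (100*(2 + 10/10))*73 = (100*(2 + 10*(⅒)))*73 = (100*(2 + 1))*73 = (100*3)*73 = 300*73 = 21900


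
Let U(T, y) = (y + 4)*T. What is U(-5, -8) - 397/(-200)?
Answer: 4397/200 ≈ 21.985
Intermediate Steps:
U(T, y) = T*(4 + y) (U(T, y) = (4 + y)*T = T*(4 + y))
U(-5, -8) - 397/(-200) = -5*(4 - 8) - 397/(-200) = -5*(-4) - 397*(-1/200) = 20 + 397/200 = 4397/200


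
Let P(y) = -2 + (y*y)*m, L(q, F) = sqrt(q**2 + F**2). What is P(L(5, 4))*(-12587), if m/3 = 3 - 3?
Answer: 25174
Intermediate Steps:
m = 0 (m = 3*(3 - 3) = 3*0 = 0)
L(q, F) = sqrt(F**2 + q**2)
P(y) = -2 (P(y) = -2 + (y*y)*0 = -2 + y**2*0 = -2 + 0 = -2)
P(L(5, 4))*(-12587) = -2*(-12587) = 25174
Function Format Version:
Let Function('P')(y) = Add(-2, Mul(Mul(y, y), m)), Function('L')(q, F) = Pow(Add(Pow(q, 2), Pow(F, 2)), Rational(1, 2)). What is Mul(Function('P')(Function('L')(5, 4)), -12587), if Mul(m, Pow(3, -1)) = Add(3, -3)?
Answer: 25174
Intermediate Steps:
m = 0 (m = Mul(3, Add(3, -3)) = Mul(3, 0) = 0)
Function('L')(q, F) = Pow(Add(Pow(F, 2), Pow(q, 2)), Rational(1, 2))
Function('P')(y) = -2 (Function('P')(y) = Add(-2, Mul(Mul(y, y), 0)) = Add(-2, Mul(Pow(y, 2), 0)) = Add(-2, 0) = -2)
Mul(Function('P')(Function('L')(5, 4)), -12587) = Mul(-2, -12587) = 25174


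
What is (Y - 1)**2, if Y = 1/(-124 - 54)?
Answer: 32041/31684 ≈ 1.0113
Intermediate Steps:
Y = -1/178 (Y = 1/(-178) = -1/178 ≈ -0.0056180)
(Y - 1)**2 = (-1/178 - 1)**2 = (-179/178)**2 = 32041/31684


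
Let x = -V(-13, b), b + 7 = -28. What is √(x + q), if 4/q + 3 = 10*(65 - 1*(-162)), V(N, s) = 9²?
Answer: I*√416273341/2267 ≈ 8.9999*I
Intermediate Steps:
b = -35 (b = -7 - 28 = -35)
V(N, s) = 81
x = -81 (x = -1*81 = -81)
q = 4/2267 (q = 4/(-3 + 10*(65 - 1*(-162))) = 4/(-3 + 10*(65 + 162)) = 4/(-3 + 10*227) = 4/(-3 + 2270) = 4/2267 ≈ 0.0017644)
√(x + q) = √(-81 + 4/2267) = √(-183623/2267) = I*√416273341/2267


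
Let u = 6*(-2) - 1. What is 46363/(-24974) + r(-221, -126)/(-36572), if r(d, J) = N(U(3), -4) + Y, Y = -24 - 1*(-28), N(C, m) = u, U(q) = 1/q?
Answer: -847681435/456674564 ≈ -1.8562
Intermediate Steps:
u = -13 (u = -12 - 1 = -13)
N(C, m) = -13
Y = 4 (Y = -24 + 28 = 4)
r(d, J) = -9 (r(d, J) = -13 + 4 = -9)
46363/(-24974) + r(-221, -126)/(-36572) = 46363/(-24974) - 9/(-36572) = 46363*(-1/24974) - 9*(-1/36572) = -46363/24974 + 9/36572 = -847681435/456674564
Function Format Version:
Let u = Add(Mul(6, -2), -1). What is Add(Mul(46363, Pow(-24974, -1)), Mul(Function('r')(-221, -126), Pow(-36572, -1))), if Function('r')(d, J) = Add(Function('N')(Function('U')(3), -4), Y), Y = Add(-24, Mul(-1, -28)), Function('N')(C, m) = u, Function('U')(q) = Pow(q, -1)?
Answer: Rational(-847681435, 456674564) ≈ -1.8562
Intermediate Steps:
u = -13 (u = Add(-12, -1) = -13)
Function('N')(C, m) = -13
Y = 4 (Y = Add(-24, 28) = 4)
Function('r')(d, J) = -9 (Function('r')(d, J) = Add(-13, 4) = -9)
Add(Mul(46363, Pow(-24974, -1)), Mul(Function('r')(-221, -126), Pow(-36572, -1))) = Add(Mul(46363, Pow(-24974, -1)), Mul(-9, Pow(-36572, -1))) = Add(Mul(46363, Rational(-1, 24974)), Mul(-9, Rational(-1, 36572))) = Add(Rational(-46363, 24974), Rational(9, 36572)) = Rational(-847681435, 456674564)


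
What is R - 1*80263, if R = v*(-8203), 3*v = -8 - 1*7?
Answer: -39248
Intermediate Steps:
v = -5 (v = (-8 - 1*7)/3 = (-8 - 7)/3 = (1/3)*(-15) = -5)
R = 41015 (R = -5*(-8203) = 41015)
R - 1*80263 = 41015 - 1*80263 = 41015 - 80263 = -39248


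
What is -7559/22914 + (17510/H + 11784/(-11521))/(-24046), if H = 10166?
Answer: -156547761343723/474509733195069 ≈ -0.32991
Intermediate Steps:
-7559/22914 + (17510/H + 11784/(-11521))/(-24046) = -7559/22914 + (17510/10166 + 11784/(-11521))/(-24046) = -7559*1/22914 + (17510*(1/10166) + 11784*(-1/11521))*(-1/24046) = -7559/22914 + (515/299 - 11784/11521)*(-1/24046) = -7559/22914 + (2409899/3444779)*(-1/24046) = -7559/22914 - 2409899/82833155834 = -156547761343723/474509733195069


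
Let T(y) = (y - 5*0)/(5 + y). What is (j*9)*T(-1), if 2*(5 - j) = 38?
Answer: 63/2 ≈ 31.500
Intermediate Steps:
j = -14 (j = 5 - ½*38 = 5 - 19 = -14)
T(y) = y/(5 + y) (T(y) = (y + 0)/(5 + y) = y/(5 + y))
(j*9)*T(-1) = (-14*9)*(-1/(5 - 1)) = -(-126)/4 = -126*(-¼) = 63/2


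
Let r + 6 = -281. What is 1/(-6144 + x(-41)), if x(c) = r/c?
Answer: -1/6137 ≈ -0.00016295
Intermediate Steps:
r = -287 (r = -6 - 281 = -287)
x(c) = -287/c
1/(-6144 + x(-41)) = 1/(-6144 - 287/(-41)) = 1/(-6144 - 287*(-1/41)) = 1/(-6144 + 7) = 1/(-6137) = -1/6137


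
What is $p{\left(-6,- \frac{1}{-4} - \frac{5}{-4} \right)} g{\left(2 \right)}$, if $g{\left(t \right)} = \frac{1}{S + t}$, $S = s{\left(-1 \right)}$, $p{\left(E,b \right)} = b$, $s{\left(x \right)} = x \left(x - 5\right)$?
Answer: $\frac{3}{16} \approx 0.1875$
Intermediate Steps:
$s{\left(x \right)} = x \left(-5 + x\right)$
$S = 6$ ($S = - (-5 - 1) = \left(-1\right) \left(-6\right) = 6$)
$g{\left(t \right)} = \frac{1}{6 + t}$
$p{\left(-6,- \frac{1}{-4} - \frac{5}{-4} \right)} g{\left(2 \right)} = \frac{- \frac{1}{-4} - \frac{5}{-4}}{6 + 2} = \frac{\left(-1\right) \left(- \frac{1}{4}\right) - - \frac{5}{4}}{8} = \left(\frac{1}{4} + \frac{5}{4}\right) \frac{1}{8} = \frac{3}{2} \cdot \frac{1}{8} = \frac{3}{16}$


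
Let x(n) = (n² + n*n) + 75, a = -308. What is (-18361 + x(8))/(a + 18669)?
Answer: -2594/2623 ≈ -0.98894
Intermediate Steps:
x(n) = 75 + 2*n² (x(n) = (n² + n²) + 75 = 2*n² + 75 = 75 + 2*n²)
(-18361 + x(8))/(a + 18669) = (-18361 + (75 + 2*8²))/(-308 + 18669) = (-18361 + (75 + 2*64))/18361 = (-18361 + (75 + 128))*(1/18361) = (-18361 + 203)*(1/18361) = -18158*1/18361 = -2594/2623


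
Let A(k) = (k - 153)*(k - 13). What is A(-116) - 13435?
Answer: 21266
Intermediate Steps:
A(k) = (-153 + k)*(-13 + k)
A(-116) - 13435 = (1989 + (-116)**2 - 166*(-116)) - 13435 = (1989 + 13456 + 19256) - 13435 = 34701 - 13435 = 21266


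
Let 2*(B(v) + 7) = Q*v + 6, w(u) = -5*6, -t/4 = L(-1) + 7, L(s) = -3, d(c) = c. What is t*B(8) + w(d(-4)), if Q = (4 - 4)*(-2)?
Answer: 34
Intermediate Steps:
Q = 0 (Q = 0*(-2) = 0)
t = -16 (t = -4*(-3 + 7) = -4*4 = -16)
w(u) = -30
B(v) = -4 (B(v) = -7 + (0*v + 6)/2 = -7 + (0 + 6)/2 = -7 + (1/2)*6 = -7 + 3 = -4)
t*B(8) + w(d(-4)) = -16*(-4) - 30 = 64 - 30 = 34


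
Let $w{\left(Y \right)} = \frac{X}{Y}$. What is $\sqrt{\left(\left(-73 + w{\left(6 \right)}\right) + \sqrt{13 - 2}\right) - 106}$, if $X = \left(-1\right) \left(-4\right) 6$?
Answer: $\sqrt{-175 + \sqrt{11}} \approx 13.103 i$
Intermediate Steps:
$X = 24$ ($X = 4 \cdot 6 = 24$)
$w{\left(Y \right)} = \frac{24}{Y}$
$\sqrt{\left(\left(-73 + w{\left(6 \right)}\right) + \sqrt{13 - 2}\right) - 106} = \sqrt{\left(\left(-73 + \frac{24}{6}\right) + \sqrt{13 - 2}\right) - 106} = \sqrt{\left(\left(-73 + 24 \cdot \frac{1}{6}\right) + \sqrt{11}\right) - 106} = \sqrt{\left(\left(-73 + 4\right) + \sqrt{11}\right) - 106} = \sqrt{\left(-69 + \sqrt{11}\right) - 106} = \sqrt{-175 + \sqrt{11}}$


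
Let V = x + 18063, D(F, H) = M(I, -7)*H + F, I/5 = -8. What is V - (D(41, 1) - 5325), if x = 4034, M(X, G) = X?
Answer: 27421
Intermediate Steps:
I = -40 (I = 5*(-8) = -40)
D(F, H) = F - 40*H (D(F, H) = -40*H + F = F - 40*H)
V = 22097 (V = 4034 + 18063 = 22097)
V - (D(41, 1) - 5325) = 22097 - ((41 - 40*1) - 5325) = 22097 - ((41 - 40) - 5325) = 22097 - (1 - 5325) = 22097 - 1*(-5324) = 22097 + 5324 = 27421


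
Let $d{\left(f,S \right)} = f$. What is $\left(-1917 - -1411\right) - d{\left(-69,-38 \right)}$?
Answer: $-437$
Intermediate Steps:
$\left(-1917 - -1411\right) - d{\left(-69,-38 \right)} = \left(-1917 - -1411\right) - -69 = \left(-1917 + 1411\right) + 69 = -506 + 69 = -437$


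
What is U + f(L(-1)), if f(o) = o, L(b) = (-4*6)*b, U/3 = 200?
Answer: 624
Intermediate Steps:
U = 600 (U = 3*200 = 600)
L(b) = -24*b
U + f(L(-1)) = 600 - 24*(-1) = 600 + 24 = 624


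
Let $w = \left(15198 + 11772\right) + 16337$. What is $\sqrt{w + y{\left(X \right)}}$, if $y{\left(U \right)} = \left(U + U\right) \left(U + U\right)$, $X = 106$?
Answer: $\sqrt{88251} \approx 297.07$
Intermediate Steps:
$y{\left(U \right)} = 4 U^{2}$ ($y{\left(U \right)} = 2 U 2 U = 4 U^{2}$)
$w = 43307$ ($w = 26970 + 16337 = 43307$)
$\sqrt{w + y{\left(X \right)}} = \sqrt{43307 + 4 \cdot 106^{2}} = \sqrt{43307 + 4 \cdot 11236} = \sqrt{43307 + 44944} = \sqrt{88251}$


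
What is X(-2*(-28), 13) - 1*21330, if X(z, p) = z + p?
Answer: -21261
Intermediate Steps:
X(z, p) = p + z
X(-2*(-28), 13) - 1*21330 = (13 - 2*(-28)) - 1*21330 = (13 + 56) - 21330 = 69 - 21330 = -21261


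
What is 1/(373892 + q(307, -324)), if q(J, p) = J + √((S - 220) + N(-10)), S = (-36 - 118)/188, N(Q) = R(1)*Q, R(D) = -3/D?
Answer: 11724902/4387446609477 - I*√187342/4387446609477 ≈ 2.6724e-6 - 9.8652e-11*I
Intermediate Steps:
N(Q) = -3*Q (N(Q) = (-3/1)*Q = (-3*1)*Q = -3*Q)
S = -77/94 (S = -154*1/188 = -77/94 ≈ -0.81915)
q(J, p) = J + 3*I*√187342/94 (q(J, p) = J + √((-77/94 - 220) - 3*(-10)) = J + √(-20757/94 + 30) = J + √(-17937/94) = J + 3*I*√187342/94)
1/(373892 + q(307, -324)) = 1/(373892 + (307 + 3*I*√187342/94)) = 1/(374199 + 3*I*√187342/94)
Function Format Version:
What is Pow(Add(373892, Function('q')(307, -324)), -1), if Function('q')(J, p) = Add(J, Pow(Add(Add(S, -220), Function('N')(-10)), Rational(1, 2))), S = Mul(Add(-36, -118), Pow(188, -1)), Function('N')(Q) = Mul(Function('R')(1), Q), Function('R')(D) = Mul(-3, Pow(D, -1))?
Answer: Add(Rational(11724902, 4387446609477), Mul(Rational(-1, 4387446609477), I, Pow(187342, Rational(1, 2)))) ≈ Add(2.6724e-6, Mul(-9.8652e-11, I))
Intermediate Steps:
Function('N')(Q) = Mul(-3, Q) (Function('N')(Q) = Mul(Mul(-3, Pow(1, -1)), Q) = Mul(Mul(-3, 1), Q) = Mul(-3, Q))
S = Rational(-77, 94) (S = Mul(-154, Rational(1, 188)) = Rational(-77, 94) ≈ -0.81915)
Function('q')(J, p) = Add(J, Mul(Rational(3, 94), I, Pow(187342, Rational(1, 2)))) (Function('q')(J, p) = Add(J, Pow(Add(Add(Rational(-77, 94), -220), Mul(-3, -10)), Rational(1, 2))) = Add(J, Pow(Add(Rational(-20757, 94), 30), Rational(1, 2))) = Add(J, Pow(Rational(-17937, 94), Rational(1, 2))) = Add(J, Mul(Rational(3, 94), I, Pow(187342, Rational(1, 2)))))
Pow(Add(373892, Function('q')(307, -324)), -1) = Pow(Add(373892, Add(307, Mul(Rational(3, 94), I, Pow(187342, Rational(1, 2))))), -1) = Pow(Add(374199, Mul(Rational(3, 94), I, Pow(187342, Rational(1, 2)))), -1)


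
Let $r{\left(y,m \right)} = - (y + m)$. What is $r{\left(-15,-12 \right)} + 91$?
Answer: $118$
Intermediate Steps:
$r{\left(y,m \right)} = - m - y$ ($r{\left(y,m \right)} = - (m + y) = - m - y$)
$r{\left(-15,-12 \right)} + 91 = \left(\left(-1\right) \left(-12\right) - -15\right) + 91 = \left(12 + 15\right) + 91 = 27 + 91 = 118$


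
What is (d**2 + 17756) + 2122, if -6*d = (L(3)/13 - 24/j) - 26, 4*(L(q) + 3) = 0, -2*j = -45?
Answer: 27239328529/1368900 ≈ 19899.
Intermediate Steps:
j = 45/2 (j = -1/2*(-45) = 45/2 ≈ 22.500)
L(q) = -3 (L(q) = -3 + (1/4)*0 = -3 + 0 = -3)
d = 5323/1170 (d = -((-3/13 - 24/45/2) - 26)/6 = -((-3*1/13 - 24*2/45) - 26)/6 = -((-3/13 - 16/15) - 26)/6 = -(-253/195 - 26)/6 = -1/6*(-5323/195) = 5323/1170 ≈ 4.5496)
(d**2 + 17756) + 2122 = ((5323/1170)**2 + 17756) + 2122 = (28334329/1368900 + 17756) + 2122 = 24334522729/1368900 + 2122 = 27239328529/1368900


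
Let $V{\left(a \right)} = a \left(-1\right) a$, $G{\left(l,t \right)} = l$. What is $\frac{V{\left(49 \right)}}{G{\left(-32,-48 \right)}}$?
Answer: $\frac{2401}{32} \approx 75.031$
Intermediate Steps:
$V{\left(a \right)} = - a^{2}$ ($V{\left(a \right)} = - a a = - a^{2}$)
$\frac{V{\left(49 \right)}}{G{\left(-32,-48 \right)}} = \frac{\left(-1\right) 49^{2}}{-32} = \left(-1\right) 2401 \left(- \frac{1}{32}\right) = \left(-2401\right) \left(- \frac{1}{32}\right) = \frac{2401}{32}$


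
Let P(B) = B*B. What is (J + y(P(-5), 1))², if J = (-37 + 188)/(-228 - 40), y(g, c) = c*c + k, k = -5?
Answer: 1495729/71824 ≈ 20.825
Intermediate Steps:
P(B) = B²
y(g, c) = -5 + c² (y(g, c) = c*c - 5 = c² - 5 = -5 + c²)
J = -151/268 (J = 151/(-268) = 151*(-1/268) = -151/268 ≈ -0.56343)
(J + y(P(-5), 1))² = (-151/268 + (-5 + 1²))² = (-151/268 + (-5 + 1))² = (-151/268 - 4)² = (-1223/268)² = 1495729/71824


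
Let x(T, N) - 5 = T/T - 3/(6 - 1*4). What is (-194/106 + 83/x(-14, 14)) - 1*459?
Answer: -211018/477 ≈ -442.39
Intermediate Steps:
x(T, N) = 9/2 (x(T, N) = 5 + (T/T - 3/(6 - 1*4)) = 5 + (1 - 3/(6 - 4)) = 5 + (1 - 3/2) = 5 - ½ = 9/2)
(-194/106 + 83/x(-14, 14)) - 1*459 = (-194/106 + 83/(9/2)) - 1*459 = (-194*1/106 + 83*(2/9)) - 459 = (-97/53 + 166/9) - 459 = 7925/477 - 459 = -211018/477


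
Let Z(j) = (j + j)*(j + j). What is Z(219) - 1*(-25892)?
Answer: 217736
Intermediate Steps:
Z(j) = 4*j**2 (Z(j) = (2*j)*(2*j) = 4*j**2)
Z(219) - 1*(-25892) = 4*219**2 - 1*(-25892) = 4*47961 + 25892 = 191844 + 25892 = 217736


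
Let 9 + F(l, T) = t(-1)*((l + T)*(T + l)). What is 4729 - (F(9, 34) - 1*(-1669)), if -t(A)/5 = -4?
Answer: -33911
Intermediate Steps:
t(A) = 20 (t(A) = -5*(-4) = 20)
F(l, T) = -9 + 20*(T + l)² (F(l, T) = -9 + 20*((l + T)*(T + l)) = -9 + 20*((T + l)*(T + l)) = -9 + 20*(T + l)²)
4729 - (F(9, 34) - 1*(-1669)) = 4729 - ((-9 + 20*(34 + 9)²) - 1*(-1669)) = 4729 - ((-9 + 20*43²) + 1669) = 4729 - ((-9 + 20*1849) + 1669) = 4729 - ((-9 + 36980) + 1669) = 4729 - (36971 + 1669) = 4729 - 1*38640 = 4729 - 38640 = -33911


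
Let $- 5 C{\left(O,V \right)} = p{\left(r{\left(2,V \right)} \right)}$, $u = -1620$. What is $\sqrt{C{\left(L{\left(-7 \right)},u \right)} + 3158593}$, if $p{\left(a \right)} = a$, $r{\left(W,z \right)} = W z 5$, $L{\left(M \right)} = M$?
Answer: $23 \sqrt{5977} \approx 1778.2$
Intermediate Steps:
$r{\left(W,z \right)} = 5 W z$
$C{\left(O,V \right)} = - 2 V$ ($C{\left(O,V \right)} = - \frac{5 \cdot 2 V}{5} = - \frac{10 V}{5} = - 2 V$)
$\sqrt{C{\left(L{\left(-7 \right)},u \right)} + 3158593} = \sqrt{\left(-2\right) \left(-1620\right) + 3158593} = \sqrt{3240 + 3158593} = \sqrt{3161833} = 23 \sqrt{5977}$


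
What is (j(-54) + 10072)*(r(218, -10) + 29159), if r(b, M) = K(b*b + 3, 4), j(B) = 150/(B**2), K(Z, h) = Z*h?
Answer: 13250811019/6 ≈ 2.2085e+9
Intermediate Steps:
j(B) = 150/B**2
r(b, M) = 12 + 4*b**2 (r(b, M) = (b*b + 3)*4 = (b**2 + 3)*4 = (3 + b**2)*4 = 12 + 4*b**2)
(j(-54) + 10072)*(r(218, -10) + 29159) = (150/(-54)**2 + 10072)*((12 + 4*218**2) + 29159) = (150*(1/2916) + 10072)*((12 + 4*47524) + 29159) = (25/486 + 10072)*((12 + 190096) + 29159) = 4895017*(190108 + 29159)/486 = (4895017/486)*219267 = 13250811019/6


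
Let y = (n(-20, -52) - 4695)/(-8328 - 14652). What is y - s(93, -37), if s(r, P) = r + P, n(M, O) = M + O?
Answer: -427371/7660 ≈ -55.793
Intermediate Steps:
s(r, P) = P + r
y = 1589/7660 (y = ((-20 - 52) - 4695)/(-8328 - 14652) = (-72 - 4695)/(-22980) = -4767*(-1/22980) = 1589/7660 ≈ 0.20744)
y - s(93, -37) = 1589/7660 - (-37 + 93) = 1589/7660 - 1*56 = 1589/7660 - 56 = -427371/7660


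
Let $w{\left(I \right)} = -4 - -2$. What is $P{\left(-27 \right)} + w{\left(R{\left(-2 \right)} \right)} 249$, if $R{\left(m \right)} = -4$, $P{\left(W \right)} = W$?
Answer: $-525$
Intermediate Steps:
$w{\left(I \right)} = -2$ ($w{\left(I \right)} = -4 + 2 = -2$)
$P{\left(-27 \right)} + w{\left(R{\left(-2 \right)} \right)} 249 = -27 - 498 = -525$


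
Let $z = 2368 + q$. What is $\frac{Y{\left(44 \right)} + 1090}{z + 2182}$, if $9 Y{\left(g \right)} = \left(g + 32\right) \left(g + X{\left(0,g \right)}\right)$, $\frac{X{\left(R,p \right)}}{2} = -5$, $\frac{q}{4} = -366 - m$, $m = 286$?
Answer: $\frac{6197}{8739} \approx 0.70912$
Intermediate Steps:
$q = -2608$ ($q = 4 \left(-366 - 286\right) = 4 \left(-652\right) = -2608$)
$X{\left(R,p \right)} = -10$ ($X{\left(R,p \right)} = 2 \left(-5\right) = -10$)
$Y{\left(g \right)} = \frac{\left(-10 + g\right) \left(32 + g\right)}{9}$ ($Y{\left(g \right)} = \frac{\left(g + 32\right) \left(g - 10\right)}{9} = \frac{\left(32 + g\right) \left(-10 + g\right)}{9} = \frac{\left(-10 + g\right) \left(32 + g\right)}{9}$)
$z = -240$ ($z = 2368 - 2608 = -240$)
$\frac{Y{\left(44 \right)} + 1090}{z + 2182} = \frac{\left(- \frac{320}{9} + \frac{44^{2}}{9} + \frac{22}{9} \cdot 44\right) + 1090}{-240 + 2182} = \frac{\left(- \frac{320}{9} + \frac{1}{9} \cdot 1936 + \frac{968}{9}\right) + 1090}{1942} = \left(\left(- \frac{320}{9} + \frac{1936}{9} + \frac{968}{9}\right) + 1090\right) \frac{1}{1942} = \left(\frac{2584}{9} + 1090\right) \frac{1}{1942} = \frac{12394}{9} \cdot \frac{1}{1942} = \frac{6197}{8739}$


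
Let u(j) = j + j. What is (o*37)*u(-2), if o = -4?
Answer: 592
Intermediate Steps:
u(j) = 2*j
(o*37)*u(-2) = (-4*37)*(2*(-2)) = -148*(-4) = 592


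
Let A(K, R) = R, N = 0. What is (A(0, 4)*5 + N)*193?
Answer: 3860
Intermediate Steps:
(A(0, 4)*5 + N)*193 = (4*5 + 0)*193 = (20 + 0)*193 = 20*193 = 3860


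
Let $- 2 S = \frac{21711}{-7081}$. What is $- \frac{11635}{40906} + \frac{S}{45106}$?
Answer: $- \frac{3715723588027}{13065195840916} \approx -0.2844$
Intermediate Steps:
$S = \frac{21711}{14162}$ ($S = - \frac{21711 \frac{1}{-7081}}{2} = - \frac{21711 \left(- \frac{1}{7081}\right)}{2} = \left(- \frac{1}{2}\right) \left(- \frac{21711}{7081}\right) = \frac{21711}{14162} \approx 1.533$)
$- \frac{11635}{40906} + \frac{S}{45106} = - \frac{11635}{40906} + \frac{21711}{14162 \cdot 45106} = \left(-11635\right) \frac{1}{40906} + \frac{21711}{14162} \cdot \frac{1}{45106} = - \frac{11635}{40906} + \frac{21711}{638791172} = - \frac{3715723588027}{13065195840916}$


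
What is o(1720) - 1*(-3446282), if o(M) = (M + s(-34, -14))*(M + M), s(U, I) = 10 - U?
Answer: 9514442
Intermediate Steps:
o(M) = 2*M*(44 + M) (o(M) = (M + (10 - 1*(-34)))*(M + M) = (M + (10 + 34))*(2*M) = (M + 44)*(2*M) = (44 + M)*(2*M) = 2*M*(44 + M))
o(1720) - 1*(-3446282) = 2*1720*(44 + 1720) - 1*(-3446282) = 2*1720*1764 + 3446282 = 6068160 + 3446282 = 9514442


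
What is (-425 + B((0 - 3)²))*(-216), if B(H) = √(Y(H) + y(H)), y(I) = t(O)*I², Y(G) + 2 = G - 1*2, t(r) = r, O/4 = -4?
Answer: 91800 - 216*I*√1291 ≈ 91800.0 - 7761.0*I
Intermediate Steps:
O = -16 (O = 4*(-4) = -16)
Y(G) = -4 + G (Y(G) = -2 + (G - 1*2) = -2 + (G - 2) = -2 + (-2 + G) = -4 + G)
y(I) = -16*I²
B(H) = √(-4 + H - 16*H²) (B(H) = √((-4 + H) - 16*H²) = √(-4 + H - 16*H²))
(-425 + B((0 - 3)²))*(-216) = (-425 + √(-4 + (0 - 3)² - 16*(0 - 3)⁴))*(-216) = (-425 + √(-4 + (-3)² - 16*((-3)²)²))*(-216) = (-425 + √(-4 + 9 - 16*9²))*(-216) = (-425 + √(-4 + 9 - 16*81))*(-216) = (-425 + √(-4 + 9 - 1296))*(-216) = (-425 + √(-1291))*(-216) = (-425 + I*√1291)*(-216) = 91800 - 216*I*√1291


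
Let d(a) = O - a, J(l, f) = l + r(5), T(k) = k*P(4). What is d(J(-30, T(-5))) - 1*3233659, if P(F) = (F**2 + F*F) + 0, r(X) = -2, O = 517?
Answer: -3233110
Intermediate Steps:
P(F) = 2*F**2 (P(F) = (F**2 + F**2) + 0 = 2*F**2 + 0 = 2*F**2)
T(k) = 32*k (T(k) = k*(2*4**2) = k*(2*16) = k*32 = 32*k)
J(l, f) = -2 + l (J(l, f) = l - 2 = -2 + l)
d(a) = 517 - a
d(J(-30, T(-5))) - 1*3233659 = (517 - (-2 - 30)) - 1*3233659 = (517 - 1*(-32)) - 3233659 = (517 + 32) - 3233659 = 549 - 3233659 = -3233110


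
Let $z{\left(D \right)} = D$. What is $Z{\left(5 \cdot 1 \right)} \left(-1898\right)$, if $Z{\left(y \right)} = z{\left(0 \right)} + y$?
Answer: $-9490$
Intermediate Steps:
$Z{\left(y \right)} = y$ ($Z{\left(y \right)} = 0 + y = y$)
$Z{\left(5 \cdot 1 \right)} \left(-1898\right) = 5 \cdot 1 \left(-1898\right) = 5 \left(-1898\right) = -9490$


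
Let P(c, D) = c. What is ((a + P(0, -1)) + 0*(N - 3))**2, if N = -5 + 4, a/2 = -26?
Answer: 2704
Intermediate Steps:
a = -52 (a = 2*(-26) = -52)
N = -1
((a + P(0, -1)) + 0*(N - 3))**2 = ((-52 + 0) + 0*(-1 - 3))**2 = (-52 + 0*(-4))**2 = (-52 + 0)**2 = (-52)**2 = 2704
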